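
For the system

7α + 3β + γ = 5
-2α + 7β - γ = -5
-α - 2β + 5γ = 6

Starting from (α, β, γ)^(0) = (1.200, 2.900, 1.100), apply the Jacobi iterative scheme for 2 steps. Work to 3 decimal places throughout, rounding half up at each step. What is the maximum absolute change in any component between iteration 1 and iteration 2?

1.623

Iteration 1:
  α = (5 - (3)·2.900 - (1)·1.100) / (7) = -0.686
  β = (-5 - (-2)·1.200 - (-1)·1.100) / (7) = -0.214
  γ = (6 - (-1)·1.200 - (-2)·2.900) / (5) = 2.600
Iteration 2:
  α = (5 - (3)·-0.214 - (1)·2.600) / (7) = 0.435
  β = (-5 - (-2)·-0.686 - (-1)·2.600) / (7) = -0.539
  γ = (6 - (-1)·-0.686 - (-2)·-0.214) / (5) = 0.977
Change: (1.121, -0.325, -1.623) → max |·| = 1.623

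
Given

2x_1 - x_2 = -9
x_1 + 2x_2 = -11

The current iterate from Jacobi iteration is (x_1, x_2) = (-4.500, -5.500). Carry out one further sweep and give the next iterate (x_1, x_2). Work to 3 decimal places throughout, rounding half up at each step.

One sweep:
  x_1 = (-9 - (-1)·-5.500) / (2) = -7.250
  x_2 = (-11 - (1)·-4.500) / (2) = -3.250

(-7.250, -3.250)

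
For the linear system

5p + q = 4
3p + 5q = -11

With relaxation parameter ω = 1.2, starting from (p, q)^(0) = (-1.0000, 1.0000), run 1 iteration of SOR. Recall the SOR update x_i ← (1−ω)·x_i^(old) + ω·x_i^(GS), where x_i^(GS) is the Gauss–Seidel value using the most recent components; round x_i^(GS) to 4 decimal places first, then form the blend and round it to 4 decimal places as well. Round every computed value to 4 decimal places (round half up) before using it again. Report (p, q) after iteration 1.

Iteration 1:
  p: GS value = (4 - (1)·1.0000) / (5) = 0.6000;  p ← (1−ω)·-1.0000 + ω·0.6000 = 0.9200
  q: GS value = (-11 - (3)·0.9200) / (5) = -2.7520;  q ← (1−ω)·1.0000 + ω·-2.7520 = -3.5024

(0.9200, -3.5024)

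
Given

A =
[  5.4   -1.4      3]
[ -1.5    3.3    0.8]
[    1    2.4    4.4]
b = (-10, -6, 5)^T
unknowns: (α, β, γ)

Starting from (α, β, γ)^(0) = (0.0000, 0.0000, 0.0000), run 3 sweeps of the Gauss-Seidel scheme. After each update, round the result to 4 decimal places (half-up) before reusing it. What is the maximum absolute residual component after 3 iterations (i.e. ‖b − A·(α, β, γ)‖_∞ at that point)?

Iteration 1:
  α = (-10 - (-1.4)·0.0000 - (3)·0.0000) / (5.4) = -1.8519
  β = (-6 - (-1.5)·-1.8519 - (0.8)·0.0000) / (3.3) = -2.6600
  γ = (5 - (1)·-1.8519 - (2.4)·-2.6600) / (4.4) = 3.0082
Iteration 2:
  α = (-10 - (-1.4)·-2.6600 - (3)·3.0082) / (5.4) = -4.2127
  β = (-6 - (-1.5)·-4.2127 - (0.8)·3.0082) / (3.3) = -4.4623
  γ = (5 - (1)·-4.2127 - (2.4)·-4.4623) / (4.4) = 4.5278
Iteration 3:
  α = (-10 - (-1.4)·-4.4623 - (3)·4.5278) / (5.4) = -5.5242
  β = (-6 - (-1.5)·-5.5242 - (0.8)·4.5278) / (3.3) = -5.4268
  γ = (5 - (1)·-5.5242 - (2.4)·-5.4268) / (4.4) = 5.3519
Residual b − A·x = (-3.8225, -0.6594, 0.0002); ∞-norm = 3.8225

3.8225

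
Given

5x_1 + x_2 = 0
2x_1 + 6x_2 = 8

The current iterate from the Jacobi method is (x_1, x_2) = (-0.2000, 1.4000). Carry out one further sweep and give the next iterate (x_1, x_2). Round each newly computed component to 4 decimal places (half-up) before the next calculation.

(-0.2800, 1.4000)

One sweep:
  x_1 = (0 - (1)·1.4000) / (5) = -0.2800
  x_2 = (8 - (2)·-0.2000) / (6) = 1.4000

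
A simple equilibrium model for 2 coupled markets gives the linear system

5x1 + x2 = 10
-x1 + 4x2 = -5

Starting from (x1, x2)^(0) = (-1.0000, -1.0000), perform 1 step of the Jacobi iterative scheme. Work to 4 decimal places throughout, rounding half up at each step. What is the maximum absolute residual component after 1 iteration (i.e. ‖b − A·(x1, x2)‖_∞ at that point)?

Iteration 1:
  x1 = (10 - (1)·-1.0000) / (5) = 2.2000
  x2 = (-5 - (-1)·-1.0000) / (4) = -1.5000
Residual b − A·x = (0.5000, 3.2000); ∞-norm = 3.2000

3.2000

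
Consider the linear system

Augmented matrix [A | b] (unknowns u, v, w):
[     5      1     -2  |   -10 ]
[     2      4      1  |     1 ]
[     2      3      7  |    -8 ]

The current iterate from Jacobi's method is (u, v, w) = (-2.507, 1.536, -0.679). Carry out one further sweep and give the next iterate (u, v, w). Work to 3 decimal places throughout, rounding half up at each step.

(-2.579, 1.673, -1.085)

One sweep:
  u = (-10 - (1)·1.536 - (-2)·-0.679) / (5) = -2.579
  v = (1 - (2)·-2.507 - (1)·-0.679) / (4) = 1.673
  w = (-8 - (2)·-2.507 - (3)·1.536) / (7) = -1.085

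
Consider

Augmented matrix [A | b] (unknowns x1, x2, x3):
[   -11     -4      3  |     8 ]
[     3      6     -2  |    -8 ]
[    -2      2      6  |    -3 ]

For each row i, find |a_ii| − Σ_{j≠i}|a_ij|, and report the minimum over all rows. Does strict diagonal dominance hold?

1

row 1: |-11| − (4+3) = 4
row 2: |6| − (3+2) = 1
row 3: |6| − (2+2) = 2
minimum over rows = 1 → strictly diagonally dominant (convergence guaranteed)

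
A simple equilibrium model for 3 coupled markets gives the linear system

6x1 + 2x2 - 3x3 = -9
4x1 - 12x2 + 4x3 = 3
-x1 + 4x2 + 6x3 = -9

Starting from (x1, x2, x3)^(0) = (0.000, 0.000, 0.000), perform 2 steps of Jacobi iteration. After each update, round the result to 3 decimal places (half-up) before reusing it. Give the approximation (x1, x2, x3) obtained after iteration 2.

Iteration 1:
  x1 = (-9 - (2)·0.000 - (-3)·0.000) / (6) = -1.500
  x2 = (3 - (4)·0.000 - (4)·0.000) / (-12) = -0.250
  x3 = (-9 - (-1)·0.000 - (4)·0.000) / (6) = -1.500
Iteration 2:
  x1 = (-9 - (2)·-0.250 - (-3)·-1.500) / (6) = -2.167
  x2 = (3 - (4)·-1.500 - (4)·-1.500) / (-12) = -1.250
  x3 = (-9 - (-1)·-1.500 - (4)·-0.250) / (6) = -1.583

(-2.167, -1.250, -1.583)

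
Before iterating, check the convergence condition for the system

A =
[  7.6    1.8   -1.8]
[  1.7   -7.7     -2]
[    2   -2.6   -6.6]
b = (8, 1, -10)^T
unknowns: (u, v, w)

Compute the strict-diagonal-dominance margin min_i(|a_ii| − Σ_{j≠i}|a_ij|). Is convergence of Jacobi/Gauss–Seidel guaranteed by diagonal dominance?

2

row 1: |7.6| − (1.8+1.8) = 4
row 2: |-7.7| − (1.7+2) = 4
row 3: |-6.6| − (2+2.6) = 2
minimum over rows = 2 → strictly diagonally dominant (convergence guaranteed)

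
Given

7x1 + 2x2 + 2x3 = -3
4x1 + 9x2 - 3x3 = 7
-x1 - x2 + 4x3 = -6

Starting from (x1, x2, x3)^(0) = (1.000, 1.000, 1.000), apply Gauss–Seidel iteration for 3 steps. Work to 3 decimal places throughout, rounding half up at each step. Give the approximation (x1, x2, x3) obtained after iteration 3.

(-0.158, 0.353, -1.451)

Iteration 1:
  x1 = (-3 - (2)·1.000 - (2)·1.000) / (7) = -1.000
  x2 = (7 - (4)·-1.000 - (-3)·1.000) / (9) = 1.556
  x3 = (-6 - (-1)·-1.000 - (-1)·1.556) / (4) = -1.361
Iteration 2:
  x1 = (-3 - (2)·1.556 - (2)·-1.361) / (7) = -0.484
  x2 = (7 - (4)·-0.484 - (-3)·-1.361) / (9) = 0.539
  x3 = (-6 - (-1)·-0.484 - (-1)·0.539) / (4) = -1.486
Iteration 3:
  x1 = (-3 - (2)·0.539 - (2)·-1.486) / (7) = -0.158
  x2 = (7 - (4)·-0.158 - (-3)·-1.486) / (9) = 0.353
  x3 = (-6 - (-1)·-0.158 - (-1)·0.353) / (4) = -1.451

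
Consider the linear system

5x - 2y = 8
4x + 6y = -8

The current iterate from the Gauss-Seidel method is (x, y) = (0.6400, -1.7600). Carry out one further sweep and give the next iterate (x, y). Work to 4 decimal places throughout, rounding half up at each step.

One sweep:
  x = (8 - (-2)·-1.7600) / (5) = 0.8960
  y = (-8 - (4)·0.8960) / (6) = -1.9307

(0.8960, -1.9307)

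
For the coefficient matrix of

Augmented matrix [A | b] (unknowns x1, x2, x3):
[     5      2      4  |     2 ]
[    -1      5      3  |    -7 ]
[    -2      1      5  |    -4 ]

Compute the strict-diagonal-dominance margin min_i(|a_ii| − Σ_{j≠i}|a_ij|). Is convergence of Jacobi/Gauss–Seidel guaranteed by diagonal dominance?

-1

row 1: |5| − (2+4) = -1
row 2: |5| − (1+3) = 1
row 3: |5| − (2+1) = 2
minimum over rows = -1 → not strictly diagonally dominant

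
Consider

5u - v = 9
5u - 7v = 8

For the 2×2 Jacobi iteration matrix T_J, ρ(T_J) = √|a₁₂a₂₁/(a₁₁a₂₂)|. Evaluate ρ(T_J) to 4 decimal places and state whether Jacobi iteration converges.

a₁₂a₂₁/(a₁₁a₂₂) = (-1)·(5) / ((5)·(-7)) = 0.142857
ρ = √|0.142857| = √0.142857 = 0.3780
ρ < 1, so Jacobi converges

0.3780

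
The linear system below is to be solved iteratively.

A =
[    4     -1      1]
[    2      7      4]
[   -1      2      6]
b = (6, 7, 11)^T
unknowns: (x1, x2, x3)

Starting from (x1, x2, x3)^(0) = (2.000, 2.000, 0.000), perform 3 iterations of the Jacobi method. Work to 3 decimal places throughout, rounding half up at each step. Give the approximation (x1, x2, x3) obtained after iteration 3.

Iteration 1:
  x1 = (6 - (-1)·2.000 - (1)·0.000) / (4) = 2.000
  x2 = (7 - (2)·2.000 - (4)·0.000) / (7) = 0.429
  x3 = (11 - (-1)·2.000 - (2)·2.000) / (6) = 1.500
Iteration 2:
  x1 = (6 - (-1)·0.429 - (1)·1.500) / (4) = 1.232
  x2 = (7 - (2)·2.000 - (4)·1.500) / (7) = -0.429
  x3 = (11 - (-1)·2.000 - (2)·0.429) / (6) = 2.024
Iteration 3:
  x1 = (6 - (-1)·-0.429 - (1)·2.024) / (4) = 0.887
  x2 = (7 - (2)·1.232 - (4)·2.024) / (7) = -0.509
  x3 = (11 - (-1)·1.232 - (2)·-0.429) / (6) = 2.182

(0.887, -0.509, 2.182)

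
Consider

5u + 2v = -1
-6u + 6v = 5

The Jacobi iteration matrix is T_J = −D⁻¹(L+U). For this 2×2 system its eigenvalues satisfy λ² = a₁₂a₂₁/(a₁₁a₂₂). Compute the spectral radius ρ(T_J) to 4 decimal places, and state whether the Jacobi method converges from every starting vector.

a₁₂a₂₁/(a₁₁a₂₂) = (2)·(-6) / ((5)·(6)) = -0.400000
ρ = √|-0.400000| = √0.400000 = 0.6325
ρ < 1, so Jacobi converges

0.6325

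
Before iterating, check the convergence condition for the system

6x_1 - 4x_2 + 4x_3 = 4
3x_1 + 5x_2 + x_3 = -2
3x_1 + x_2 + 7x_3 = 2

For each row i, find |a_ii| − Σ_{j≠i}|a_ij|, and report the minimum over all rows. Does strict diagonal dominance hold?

-2

row 1: |6| − (4+4) = -2
row 2: |5| − (3+1) = 1
row 3: |7| − (3+1) = 3
minimum over rows = -2 → not strictly diagonally dominant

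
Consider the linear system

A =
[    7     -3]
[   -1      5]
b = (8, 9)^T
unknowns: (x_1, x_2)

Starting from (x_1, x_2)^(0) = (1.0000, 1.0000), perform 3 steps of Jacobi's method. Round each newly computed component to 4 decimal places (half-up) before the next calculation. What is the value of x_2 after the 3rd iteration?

Iteration 1:
  x_1 = (8 - (-3)·1.0000) / (7) = 1.5714
  x_2 = (9 - (-1)·1.0000) / (5) = 2.0000
Iteration 2:
  x_1 = (8 - (-3)·2.0000) / (7) = 2.0000
  x_2 = (9 - (-1)·1.5714) / (5) = 2.1143
Iteration 3:
  x_1 = (8 - (-3)·2.1143) / (7) = 2.0490
  x_2 = (9 - (-1)·2.0000) / (5) = 2.2000

2.2000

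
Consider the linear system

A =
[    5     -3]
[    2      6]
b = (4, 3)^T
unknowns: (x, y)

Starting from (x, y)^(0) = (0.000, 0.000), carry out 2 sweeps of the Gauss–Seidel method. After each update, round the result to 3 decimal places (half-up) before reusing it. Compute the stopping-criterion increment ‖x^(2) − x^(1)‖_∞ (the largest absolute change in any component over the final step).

0.140

Iteration 1:
  x = (4 - (-3)·0.000) / (5) = 0.800
  y = (3 - (2)·0.800) / (6) = 0.233
Iteration 2:
  x = (4 - (-3)·0.233) / (5) = 0.940
  y = (3 - (2)·0.940) / (6) = 0.187
Change: (0.140, -0.046) → max |·| = 0.140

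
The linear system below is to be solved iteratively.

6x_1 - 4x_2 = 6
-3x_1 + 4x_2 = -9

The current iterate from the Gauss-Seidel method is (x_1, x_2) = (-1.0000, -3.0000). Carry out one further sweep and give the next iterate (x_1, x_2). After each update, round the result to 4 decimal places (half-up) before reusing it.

One sweep:
  x_1 = (6 - (-4)·-3.0000) / (6) = -1.0000
  x_2 = (-9 - (-3)·-1.0000) / (4) = -3.0000

(-1.0000, -3.0000)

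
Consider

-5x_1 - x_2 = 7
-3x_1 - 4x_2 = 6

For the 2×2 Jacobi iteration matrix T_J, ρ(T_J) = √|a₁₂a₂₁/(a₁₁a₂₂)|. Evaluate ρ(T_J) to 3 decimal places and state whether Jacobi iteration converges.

a₁₂a₂₁/(a₁₁a₂₂) = (-1)·(-3) / ((-5)·(-4)) = 0.150000
ρ = √|0.150000| = √0.150000 = 0.387
ρ < 1, so Jacobi converges

0.387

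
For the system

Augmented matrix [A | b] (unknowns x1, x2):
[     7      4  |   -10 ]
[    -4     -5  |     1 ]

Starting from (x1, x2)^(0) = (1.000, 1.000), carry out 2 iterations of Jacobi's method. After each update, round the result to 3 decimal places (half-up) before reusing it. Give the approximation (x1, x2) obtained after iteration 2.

(-0.857, 1.400)

Iteration 1:
  x1 = (-10 - (4)·1.000) / (7) = -2.000
  x2 = (1 - (-4)·1.000) / (-5) = -1.000
Iteration 2:
  x1 = (-10 - (4)·-1.000) / (7) = -0.857
  x2 = (1 - (-4)·-2.000) / (-5) = 1.400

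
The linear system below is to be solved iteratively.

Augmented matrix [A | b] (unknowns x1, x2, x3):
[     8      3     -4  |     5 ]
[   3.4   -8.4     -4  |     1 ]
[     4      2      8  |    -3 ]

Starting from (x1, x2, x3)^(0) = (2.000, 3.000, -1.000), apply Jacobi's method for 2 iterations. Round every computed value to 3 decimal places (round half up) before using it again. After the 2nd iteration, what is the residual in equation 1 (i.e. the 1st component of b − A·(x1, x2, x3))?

9.868

Iteration 1:
  x1 = (5 - (3)·3.000 - (-4)·-1.000) / (8) = -1.000
  x2 = (1 - (3.4)·2.000 - (-4)·-1.000) / (-8.4) = 1.167
  x3 = (-3 - (4)·2.000 - (2)·3.000) / (8) = -2.125
Iteration 2:
  x1 = (5 - (3)·1.167 - (-4)·-2.125) / (8) = -0.875
  x2 = (1 - (3.4)·-1.000 - (-4)·-2.125) / (-8.4) = 0.488
  x3 = (-3 - (4)·-1.000 - (2)·1.167) / (8) = -0.167
Residual b − A·x = (9.868, 7.406, 0.860)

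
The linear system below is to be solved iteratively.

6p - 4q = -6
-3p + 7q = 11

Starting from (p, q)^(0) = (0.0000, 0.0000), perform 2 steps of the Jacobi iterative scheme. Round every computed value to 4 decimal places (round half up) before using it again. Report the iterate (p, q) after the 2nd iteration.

Iteration 1:
  p = (-6 - (-4)·0.0000) / (6) = -1.0000
  q = (11 - (-3)·0.0000) / (7) = 1.5714
Iteration 2:
  p = (-6 - (-4)·1.5714) / (6) = 0.0476
  q = (11 - (-3)·-1.0000) / (7) = 1.1429

(0.0476, 1.1429)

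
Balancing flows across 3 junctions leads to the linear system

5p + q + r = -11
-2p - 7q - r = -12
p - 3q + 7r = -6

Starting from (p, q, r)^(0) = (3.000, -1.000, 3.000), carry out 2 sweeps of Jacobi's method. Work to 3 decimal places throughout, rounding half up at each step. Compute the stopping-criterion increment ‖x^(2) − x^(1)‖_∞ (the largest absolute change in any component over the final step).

Iteration 1:
  p = (-11 - (1)·-1.000 - (1)·3.000) / (5) = -2.600
  q = (-12 - (-2)·3.000 - (-1)·3.000) / (-7) = 0.429
  r = (-6 - (1)·3.000 - (-3)·-1.000) / (7) = -1.714
Iteration 2:
  p = (-11 - (1)·0.429 - (1)·-1.714) / (5) = -1.943
  q = (-12 - (-2)·-2.600 - (-1)·-1.714) / (-7) = 2.702
  r = (-6 - (1)·-2.600 - (-3)·0.429) / (7) = -0.302
Change: (0.657, 2.273, 1.412) → max |·| = 2.273

2.273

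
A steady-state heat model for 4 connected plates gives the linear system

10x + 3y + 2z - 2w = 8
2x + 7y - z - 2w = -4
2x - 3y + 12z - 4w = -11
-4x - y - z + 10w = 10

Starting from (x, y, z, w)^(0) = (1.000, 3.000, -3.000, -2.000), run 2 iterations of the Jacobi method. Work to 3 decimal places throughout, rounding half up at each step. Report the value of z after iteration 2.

-0.931

Iteration 1:
  x = (8 - (3)·3.000 - (2)·-3.000 - (-2)·-2.000) / (10) = 0.100
  y = (-4 - (2)·1.000 - (-1)·-3.000 - (-2)·-2.000) / (7) = -1.857
  z = (-11 - (2)·1.000 - (-3)·3.000 - (-4)·-2.000) / (12) = -1.000
  w = (10 - (-4)·1.000 - (-1)·3.000 - (-1)·-3.000) / (10) = 1.400
Iteration 2:
  x = (8 - (3)·-1.857 - (2)·-1.000 - (-2)·1.400) / (10) = 1.837
  y = (-4 - (2)·0.100 - (-1)·-1.000 - (-2)·1.400) / (7) = -0.343
  z = (-11 - (2)·0.100 - (-3)·-1.857 - (-4)·1.400) / (12) = -0.931
  w = (10 - (-4)·0.100 - (-1)·-1.857 - (-1)·-1.000) / (10) = 0.754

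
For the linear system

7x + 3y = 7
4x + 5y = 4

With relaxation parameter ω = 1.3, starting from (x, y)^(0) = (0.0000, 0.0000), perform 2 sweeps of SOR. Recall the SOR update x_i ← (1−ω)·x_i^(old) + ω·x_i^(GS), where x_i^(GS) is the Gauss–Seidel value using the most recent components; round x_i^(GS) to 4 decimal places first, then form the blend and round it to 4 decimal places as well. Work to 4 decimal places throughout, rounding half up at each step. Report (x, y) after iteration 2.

Iteration 1:
  x: GS value = (7 - (3)·0.0000) / (7) = 1.0000;  x ← (1−ω)·0.0000 + ω·1.0000 = 1.3000
  y: GS value = (4 - (4)·1.3000) / (5) = -0.2400;  y ← (1−ω)·0.0000 + ω·-0.2400 = -0.3120
Iteration 2:
  x: GS value = (7 - (3)·-0.3120) / (7) = 1.1337;  x ← (1−ω)·1.3000 + ω·1.1337 = 1.0838
  y: GS value = (4 - (4)·1.0838) / (5) = -0.0670;  y ← (1−ω)·-0.3120 + ω·-0.0670 = 0.0065

(1.0838, 0.0065)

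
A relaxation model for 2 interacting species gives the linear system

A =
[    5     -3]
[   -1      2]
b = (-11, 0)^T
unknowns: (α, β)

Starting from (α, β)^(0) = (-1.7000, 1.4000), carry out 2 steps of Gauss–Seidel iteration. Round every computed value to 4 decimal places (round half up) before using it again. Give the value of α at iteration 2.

Iteration 1:
  α = (-11 - (-3)·1.4000) / (5) = -1.3600
  β = (0 - (-1)·-1.3600) / (2) = -0.6800
Iteration 2:
  α = (-11 - (-3)·-0.6800) / (5) = -2.6080
  β = (0 - (-1)·-2.6080) / (2) = -1.3040

-2.6080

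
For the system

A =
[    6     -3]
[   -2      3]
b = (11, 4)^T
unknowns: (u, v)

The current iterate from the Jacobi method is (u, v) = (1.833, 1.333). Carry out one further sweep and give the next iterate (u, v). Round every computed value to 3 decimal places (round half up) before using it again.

One sweep:
  u = (11 - (-3)·1.333) / (6) = 2.500
  v = (4 - (-2)·1.833) / (3) = 2.555

(2.500, 2.555)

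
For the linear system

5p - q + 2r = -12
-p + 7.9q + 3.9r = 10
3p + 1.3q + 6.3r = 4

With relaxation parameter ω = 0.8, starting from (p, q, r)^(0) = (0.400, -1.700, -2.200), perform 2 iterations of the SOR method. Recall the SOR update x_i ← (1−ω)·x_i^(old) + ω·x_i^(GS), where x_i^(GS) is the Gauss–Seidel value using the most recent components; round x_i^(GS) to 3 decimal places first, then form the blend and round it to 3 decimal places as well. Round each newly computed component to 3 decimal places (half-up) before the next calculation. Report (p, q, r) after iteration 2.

Iteration 1:
  p: GS value = (-12 - (-1)·-1.700 - (2)·-2.200) / (5) = -1.860;  p ← (1−ω)·0.400 + ω·-1.860 = -1.408
  q: GS value = (10 - (-1)·-1.408 - (3.9)·-2.200) / (7.9) = 2.174;  q ← (1−ω)·-1.700 + ω·2.174 = 1.399
  r: GS value = (4 - (3)·-1.408 - (1.3)·1.399) / (6.3) = 1.017;  r ← (1−ω)·-2.200 + ω·1.017 = 0.374
Iteration 2:
  p: GS value = (-12 - (-1)·1.399 - (2)·0.374) / (5) = -2.270;  p ← (1−ω)·-1.408 + ω·-2.270 = -2.098
  q: GS value = (10 - (-1)·-2.098 - (3.9)·0.374) / (7.9) = 0.816;  q ← (1−ω)·1.399 + ω·0.816 = 0.933
  r: GS value = (4 - (3)·-2.098 - (1.3)·0.933) / (6.3) = 1.441;  r ← (1−ω)·0.374 + ω·1.441 = 1.228

(-2.098, 0.933, 1.228)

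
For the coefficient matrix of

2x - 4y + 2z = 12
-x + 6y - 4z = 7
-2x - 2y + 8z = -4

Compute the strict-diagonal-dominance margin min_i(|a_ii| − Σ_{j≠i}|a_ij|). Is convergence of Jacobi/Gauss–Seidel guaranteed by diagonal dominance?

row 1: |2| − (4+2) = -4
row 2: |6| − (1+4) = 1
row 3: |8| − (2+2) = 4
minimum over rows = -4 → not strictly diagonally dominant

-4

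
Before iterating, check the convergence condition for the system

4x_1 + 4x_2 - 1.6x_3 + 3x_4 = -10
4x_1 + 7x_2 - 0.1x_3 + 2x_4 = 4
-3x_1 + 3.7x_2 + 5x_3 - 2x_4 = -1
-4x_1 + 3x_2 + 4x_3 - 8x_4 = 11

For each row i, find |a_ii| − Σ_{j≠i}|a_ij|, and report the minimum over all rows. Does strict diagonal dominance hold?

-4.6

row 1: |4| − (4+1.6+3) = -4.6
row 2: |7| − (4+0.1+2) = 0.9
row 3: |5| − (3+3.7+2) = -3.7
row 4: |-8| − (4+3+4) = -3
minimum over rows = -4.6 → not strictly diagonally dominant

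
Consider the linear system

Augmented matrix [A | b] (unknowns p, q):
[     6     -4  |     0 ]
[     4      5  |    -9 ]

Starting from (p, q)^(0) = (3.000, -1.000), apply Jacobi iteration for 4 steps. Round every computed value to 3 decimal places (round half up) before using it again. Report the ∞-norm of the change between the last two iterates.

Iteration 1:
  p = (0 - (-4)·-1.000) / (6) = -0.667
  q = (-9 - (4)·3.000) / (5) = -4.200
Iteration 2:
  p = (0 - (-4)·-4.200) / (6) = -2.800
  q = (-9 - (4)·-0.667) / (5) = -1.266
Iteration 3:
  p = (0 - (-4)·-1.266) / (6) = -0.844
  q = (-9 - (4)·-2.800) / (5) = 0.440
Iteration 4:
  p = (0 - (-4)·0.440) / (6) = 0.293
  q = (-9 - (4)·-0.844) / (5) = -1.125
Change: (1.137, -1.565) → max |·| = 1.565

1.565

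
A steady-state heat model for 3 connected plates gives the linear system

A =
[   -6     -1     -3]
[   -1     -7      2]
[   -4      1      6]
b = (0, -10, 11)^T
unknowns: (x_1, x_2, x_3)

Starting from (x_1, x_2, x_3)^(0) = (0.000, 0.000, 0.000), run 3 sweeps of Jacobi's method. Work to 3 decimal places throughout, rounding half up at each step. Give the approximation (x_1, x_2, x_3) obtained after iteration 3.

Iteration 1:
  x_1 = (0 - (-1)·0.000 - (-3)·0.000) / (-6) = 0.000
  x_2 = (-10 - (-1)·0.000 - (2)·0.000) / (-7) = 1.429
  x_3 = (11 - (-4)·0.000 - (1)·0.000) / (6) = 1.833
Iteration 2:
  x_1 = (0 - (-1)·1.429 - (-3)·1.833) / (-6) = -1.155
  x_2 = (-10 - (-1)·0.000 - (2)·1.833) / (-7) = 1.952
  x_3 = (11 - (-4)·0.000 - (1)·1.429) / (6) = 1.595
Iteration 3:
  x_1 = (0 - (-1)·1.952 - (-3)·1.595) / (-6) = -1.123
  x_2 = (-10 - (-1)·-1.155 - (2)·1.595) / (-7) = 2.049
  x_3 = (11 - (-4)·-1.155 - (1)·1.952) / (6) = 0.738

(-1.123, 2.049, 0.738)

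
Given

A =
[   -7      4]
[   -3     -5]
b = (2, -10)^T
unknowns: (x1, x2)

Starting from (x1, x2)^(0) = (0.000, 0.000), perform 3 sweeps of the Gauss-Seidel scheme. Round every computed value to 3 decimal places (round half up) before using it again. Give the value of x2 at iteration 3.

1.682

Iteration 1:
  x1 = (2 - (4)·0.000) / (-7) = -0.286
  x2 = (-10 - (-3)·-0.286) / (-5) = 2.172
Iteration 2:
  x1 = (2 - (4)·2.172) / (-7) = 0.955
  x2 = (-10 - (-3)·0.955) / (-5) = 1.427
Iteration 3:
  x1 = (2 - (4)·1.427) / (-7) = 0.530
  x2 = (-10 - (-3)·0.530) / (-5) = 1.682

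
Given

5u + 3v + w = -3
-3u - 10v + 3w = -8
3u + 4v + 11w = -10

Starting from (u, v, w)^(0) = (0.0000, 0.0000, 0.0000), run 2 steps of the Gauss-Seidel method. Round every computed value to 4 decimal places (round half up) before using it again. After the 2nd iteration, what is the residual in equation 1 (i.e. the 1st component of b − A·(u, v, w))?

0.4804

Iteration 1:
  u = (-3 - (3)·0.0000 - (1)·0.0000) / (5) = -0.6000
  v = (-8 - (-3)·-0.6000 - (3)·0.0000) / (-10) = 0.9800
  w = (-10 - (3)·-0.6000 - (4)·0.9800) / (11) = -1.1018
Iteration 2:
  u = (-3 - (3)·0.9800 - (1)·-1.1018) / (5) = -0.9676
  v = (-8 - (-3)·-0.9676 - (3)·-1.1018) / (-10) = 0.7597
  w = (-10 - (3)·-0.9676 - (4)·0.7597) / (11) = -0.9215
Residual b − A·x = (0.4804, -0.5413, 0.0005)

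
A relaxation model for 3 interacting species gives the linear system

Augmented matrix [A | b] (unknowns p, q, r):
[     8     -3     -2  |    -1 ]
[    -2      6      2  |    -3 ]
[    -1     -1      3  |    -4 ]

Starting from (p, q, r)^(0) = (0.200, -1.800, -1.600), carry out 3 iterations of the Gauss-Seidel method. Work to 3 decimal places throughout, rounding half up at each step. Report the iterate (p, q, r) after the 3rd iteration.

Iteration 1:
  p = (-1 - (-3)·-1.800 - (-2)·-1.600) / (8) = -1.200
  q = (-3 - (-2)·-1.200 - (2)·-1.600) / (6) = -0.367
  r = (-4 - (-1)·-1.200 - (-1)·-0.367) / (3) = -1.856
Iteration 2:
  p = (-1 - (-3)·-0.367 - (-2)·-1.856) / (8) = -0.727
  q = (-3 - (-2)·-0.727 - (2)·-1.856) / (6) = -0.124
  r = (-4 - (-1)·-0.727 - (-1)·-0.124) / (3) = -1.617
Iteration 3:
  p = (-1 - (-3)·-0.124 - (-2)·-1.617) / (8) = -0.576
  q = (-3 - (-2)·-0.576 - (2)·-1.617) / (6) = -0.153
  r = (-4 - (-1)·-0.576 - (-1)·-0.153) / (3) = -1.576

(-0.576, -0.153, -1.576)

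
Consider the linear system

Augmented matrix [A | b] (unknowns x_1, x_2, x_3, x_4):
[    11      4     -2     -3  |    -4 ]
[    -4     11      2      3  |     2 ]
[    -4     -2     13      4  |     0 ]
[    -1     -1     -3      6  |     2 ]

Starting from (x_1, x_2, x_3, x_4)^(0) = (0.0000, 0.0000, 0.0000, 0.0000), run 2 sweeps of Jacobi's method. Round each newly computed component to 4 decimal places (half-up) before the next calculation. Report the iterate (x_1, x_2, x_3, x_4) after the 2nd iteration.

(-0.3388, -0.0413, -0.1865, 0.3030)

Iteration 1:
  x_1 = (-4 - (4)·0.0000 - (-2)·0.0000 - (-3)·0.0000) / (11) = -0.3636
  x_2 = (2 - (-4)·0.0000 - (2)·0.0000 - (3)·0.0000) / (11) = 0.1818
  x_3 = (0 - (-4)·0.0000 - (-2)·0.0000 - (4)·0.0000) / (13) = 0.0000
  x_4 = (2 - (-1)·0.0000 - (-1)·0.0000 - (-3)·0.0000) / (6) = 0.3333
Iteration 2:
  x_1 = (-4 - (4)·0.1818 - (-2)·0.0000 - (-3)·0.3333) / (11) = -0.3388
  x_2 = (2 - (-4)·-0.3636 - (2)·0.0000 - (3)·0.3333) / (11) = -0.0413
  x_3 = (0 - (-4)·-0.3636 - (-2)·0.1818 - (4)·0.3333) / (13) = -0.1865
  x_4 = (2 - (-1)·-0.3636 - (-1)·0.1818 - (-3)·0.0000) / (6) = 0.3030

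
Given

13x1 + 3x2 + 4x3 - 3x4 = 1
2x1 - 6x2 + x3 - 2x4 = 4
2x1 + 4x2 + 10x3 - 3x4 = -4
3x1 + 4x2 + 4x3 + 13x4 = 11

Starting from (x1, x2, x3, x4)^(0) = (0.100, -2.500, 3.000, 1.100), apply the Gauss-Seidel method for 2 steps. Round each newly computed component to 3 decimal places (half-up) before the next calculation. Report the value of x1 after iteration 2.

0.379

Iteration 1:
  x1 = (1 - (3)·-2.500 - (4)·3.000 - (-3)·1.100) / (13) = -0.015
  x2 = (4 - (2)·-0.015 - (1)·3.000 - (-2)·1.100) / (-6) = -0.538
  x3 = (-4 - (2)·-0.015 - (4)·-0.538 - (-3)·1.100) / (10) = 0.148
  x4 = (11 - (3)·-0.015 - (4)·-0.538 - (4)·0.148) / (13) = 0.970
Iteration 2:
  x1 = (1 - (3)·-0.538 - (4)·0.148 - (-3)·0.970) / (13) = 0.379
  x2 = (4 - (2)·0.379 - (1)·0.148 - (-2)·0.970) / (-6) = -0.839
  x3 = (-4 - (2)·0.379 - (4)·-0.839 - (-3)·0.970) / (10) = 0.151
  x4 = (11 - (3)·0.379 - (4)·-0.839 - (4)·0.151) / (13) = 0.970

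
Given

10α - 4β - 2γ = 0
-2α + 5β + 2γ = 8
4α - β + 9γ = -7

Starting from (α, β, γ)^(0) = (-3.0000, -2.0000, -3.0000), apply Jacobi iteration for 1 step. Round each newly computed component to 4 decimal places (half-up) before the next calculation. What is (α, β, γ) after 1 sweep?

Iteration 1:
  α = (0 - (-4)·-2.0000 - (-2)·-3.0000) / (10) = -1.4000
  β = (8 - (-2)·-3.0000 - (2)·-3.0000) / (5) = 1.6000
  γ = (-7 - (4)·-3.0000 - (-1)·-2.0000) / (9) = 0.3333

(-1.4000, 1.6000, 0.3333)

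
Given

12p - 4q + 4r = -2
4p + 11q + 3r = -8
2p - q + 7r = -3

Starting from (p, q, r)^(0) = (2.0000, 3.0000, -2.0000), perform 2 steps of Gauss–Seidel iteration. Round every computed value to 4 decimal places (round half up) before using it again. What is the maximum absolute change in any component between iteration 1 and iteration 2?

Iteration 1:
  p = (-2 - (-4)·3.0000 - (4)·-2.0000) / (12) = 1.5000
  q = (-8 - (4)·1.5000 - (3)·-2.0000) / (11) = -0.7273
  r = (-3 - (2)·1.5000 - (-1)·-0.7273) / (7) = -0.9610
Iteration 2:
  p = (-2 - (-4)·-0.7273 - (4)·-0.9610) / (12) = -0.0888
  q = (-8 - (4)·-0.0888 - (3)·-0.9610) / (11) = -0.4329
  r = (-3 - (2)·-0.0888 - (-1)·-0.4329) / (7) = -0.4650
Change: (-1.5888, 0.2944, 0.4960) → max |·| = 1.5888

1.5888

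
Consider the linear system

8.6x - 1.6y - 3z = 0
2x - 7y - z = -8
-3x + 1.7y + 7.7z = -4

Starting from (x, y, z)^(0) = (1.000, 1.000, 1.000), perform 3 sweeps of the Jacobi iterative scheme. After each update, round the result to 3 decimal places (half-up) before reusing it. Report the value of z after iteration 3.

-0.771

Iteration 1:
  x = (0 - (-1.6)·1.000 - (-3)·1.000) / (8.6) = 0.535
  y = (-8 - (2)·1.000 - (-1)·1.000) / (-7) = 1.286
  z = (-4 - (-3)·1.000 - (1.7)·1.000) / (7.7) = -0.351
Iteration 2:
  x = (0 - (-1.6)·1.286 - (-3)·-0.351) / (8.6) = 0.117
  y = (-8 - (2)·0.535 - (-1)·-0.351) / (-7) = 1.346
  z = (-4 - (-3)·0.535 - (1.7)·1.286) / (7.7) = -0.595
Iteration 3:
  x = (0 - (-1.6)·1.346 - (-3)·-0.595) / (8.6) = 0.043
  y = (-8 - (2)·0.117 - (-1)·-0.595) / (-7) = 1.261
  z = (-4 - (-3)·0.117 - (1.7)·1.346) / (7.7) = -0.771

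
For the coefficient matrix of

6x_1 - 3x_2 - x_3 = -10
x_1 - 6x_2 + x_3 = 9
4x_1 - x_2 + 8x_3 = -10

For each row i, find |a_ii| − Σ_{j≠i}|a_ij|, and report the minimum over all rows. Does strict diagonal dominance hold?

row 1: |6| − (3+1) = 2
row 2: |-6| − (1+1) = 4
row 3: |8| − (4+1) = 3
minimum over rows = 2 → strictly diagonally dominant (convergence guaranteed)

2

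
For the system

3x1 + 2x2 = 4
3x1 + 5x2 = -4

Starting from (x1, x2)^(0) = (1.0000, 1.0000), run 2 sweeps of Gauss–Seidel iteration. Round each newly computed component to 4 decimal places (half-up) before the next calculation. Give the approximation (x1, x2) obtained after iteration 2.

Iteration 1:
  x1 = (4 - (2)·1.0000) / (3) = 0.6667
  x2 = (-4 - (3)·0.6667) / (5) = -1.2000
Iteration 2:
  x1 = (4 - (2)·-1.2000) / (3) = 2.1333
  x2 = (-4 - (3)·2.1333) / (5) = -2.0800

(2.1333, -2.0800)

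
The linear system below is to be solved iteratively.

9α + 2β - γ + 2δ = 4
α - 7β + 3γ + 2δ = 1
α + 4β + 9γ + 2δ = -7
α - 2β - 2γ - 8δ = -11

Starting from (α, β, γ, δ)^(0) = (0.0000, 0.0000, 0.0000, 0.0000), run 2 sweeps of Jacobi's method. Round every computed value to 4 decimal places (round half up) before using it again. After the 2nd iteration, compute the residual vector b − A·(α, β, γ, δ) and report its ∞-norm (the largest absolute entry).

Iteration 1:
  α = (4 - (2)·0.0000 - (-1)·0.0000 - (2)·0.0000) / (9) = 0.4444
  β = (1 - (1)·0.0000 - (3)·0.0000 - (2)·0.0000) / (-7) = -0.1429
  γ = (-7 - (1)·0.0000 - (4)·0.0000 - (2)·0.0000) / (9) = -0.7778
  δ = (-11 - (1)·0.0000 - (-2)·0.0000 - (-2)·0.0000) / (-8) = 1.3750
Iteration 2:
  α = (4 - (2)·-0.1429 - (-1)·-0.7778 - (2)·1.3750) / (9) = 0.0842
  β = (1 - (1)·0.4444 - (3)·-0.7778 - (2)·1.3750) / (-7) = -0.0199
  γ = (-7 - (1)·0.4444 - (4)·-0.1429 - (2)·1.3750) / (9) = -1.0692
  δ = (-11 - (1)·0.4444 - (-2)·-0.1429 - (-2)·-0.7778) / (-8) = 1.6607
Residual b − A·x = (-1.1086, 0.6627, -0.7032, 0.0232); ∞-norm = 1.1086

1.1086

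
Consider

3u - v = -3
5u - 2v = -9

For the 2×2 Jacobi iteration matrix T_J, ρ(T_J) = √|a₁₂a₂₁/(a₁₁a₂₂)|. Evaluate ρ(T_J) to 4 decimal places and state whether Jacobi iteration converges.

0.9129

a₁₂a₂₁/(a₁₁a₂₂) = (-1)·(5) / ((3)·(-2)) = 0.833333
ρ = √|0.833333| = √0.833333 = 0.9129
ρ < 1, so Jacobi converges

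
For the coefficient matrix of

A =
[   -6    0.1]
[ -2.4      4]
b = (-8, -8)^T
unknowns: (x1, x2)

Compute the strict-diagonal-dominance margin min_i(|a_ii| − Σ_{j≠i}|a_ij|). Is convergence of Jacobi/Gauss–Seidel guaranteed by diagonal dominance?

row 1: |-6| − (0.1) = 5.9
row 2: |4| − (2.4) = 1.6
minimum over rows = 1.6 → strictly diagonally dominant (convergence guaranteed)

1.6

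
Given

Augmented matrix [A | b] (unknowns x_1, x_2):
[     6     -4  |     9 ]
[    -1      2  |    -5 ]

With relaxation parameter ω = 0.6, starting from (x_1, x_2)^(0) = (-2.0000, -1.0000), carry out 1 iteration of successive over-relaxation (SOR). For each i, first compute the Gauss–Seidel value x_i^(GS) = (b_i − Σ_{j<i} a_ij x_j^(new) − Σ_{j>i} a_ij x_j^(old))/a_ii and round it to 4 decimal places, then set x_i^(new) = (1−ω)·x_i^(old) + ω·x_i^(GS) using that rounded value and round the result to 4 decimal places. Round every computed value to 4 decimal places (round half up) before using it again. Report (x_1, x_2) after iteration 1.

(-0.3000, -1.9900)

Iteration 1:
  x_1: GS value = (9 - (-4)·-1.0000) / (6) = 0.8333;  x_1 ← (1−ω)·-2.0000 + ω·0.8333 = -0.3000
  x_2: GS value = (-5 - (-1)·-0.3000) / (2) = -2.6500;  x_2 ← (1−ω)·-1.0000 + ω·-2.6500 = -1.9900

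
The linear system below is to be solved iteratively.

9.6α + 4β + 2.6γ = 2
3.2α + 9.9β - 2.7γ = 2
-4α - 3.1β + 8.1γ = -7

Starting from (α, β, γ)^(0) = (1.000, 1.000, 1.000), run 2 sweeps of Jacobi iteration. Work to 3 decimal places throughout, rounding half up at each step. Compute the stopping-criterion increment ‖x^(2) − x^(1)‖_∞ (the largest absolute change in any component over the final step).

1.055

Iteration 1:
  α = (2 - (4)·1.000 - (2.6)·1.000) / (9.6) = -0.479
  β = (2 - (3.2)·1.000 - (-2.7)·1.000) / (9.9) = 0.152
  γ = (-7 - (-4)·1.000 - (-3.1)·1.000) / (8.1) = 0.012
Iteration 2:
  α = (2 - (4)·0.152 - (2.6)·0.012) / (9.6) = 0.142
  β = (2 - (3.2)·-0.479 - (-2.7)·0.012) / (9.9) = 0.360
  γ = (-7 - (-4)·-0.479 - (-3.1)·0.152) / (8.1) = -1.043
Change: (0.621, 0.208, -1.055) → max |·| = 1.055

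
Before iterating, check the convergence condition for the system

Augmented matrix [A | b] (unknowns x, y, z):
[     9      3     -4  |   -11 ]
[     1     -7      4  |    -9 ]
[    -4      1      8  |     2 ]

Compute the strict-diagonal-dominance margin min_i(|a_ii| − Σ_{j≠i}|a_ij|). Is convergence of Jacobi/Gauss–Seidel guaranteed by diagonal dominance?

2

row 1: |9| − (3+4) = 2
row 2: |-7| − (1+4) = 2
row 3: |8| − (4+1) = 3
minimum over rows = 2 → strictly diagonally dominant (convergence guaranteed)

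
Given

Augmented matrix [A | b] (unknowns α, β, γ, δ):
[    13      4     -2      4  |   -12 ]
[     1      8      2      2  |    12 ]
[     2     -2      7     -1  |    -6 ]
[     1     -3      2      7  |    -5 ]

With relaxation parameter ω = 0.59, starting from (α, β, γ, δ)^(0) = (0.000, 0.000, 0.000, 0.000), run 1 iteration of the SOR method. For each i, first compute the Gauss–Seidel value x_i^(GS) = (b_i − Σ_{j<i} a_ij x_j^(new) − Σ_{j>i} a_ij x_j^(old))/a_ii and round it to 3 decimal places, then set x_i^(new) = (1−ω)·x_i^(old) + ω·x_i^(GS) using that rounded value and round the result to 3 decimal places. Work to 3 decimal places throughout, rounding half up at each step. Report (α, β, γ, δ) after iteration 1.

(-0.545, 0.925, -0.258, -0.098)

Iteration 1:
  α: GS value = (-12 - (4)·0.000 - (-2)·0.000 - (4)·0.000) / (13) = -0.923;  α ← (1−ω)·0.000 + ω·-0.923 = -0.545
  β: GS value = (12 - (1)·-0.545 - (2)·0.000 - (2)·0.000) / (8) = 1.568;  β ← (1−ω)·0.000 + ω·1.568 = 0.925
  γ: GS value = (-6 - (2)·-0.545 - (-2)·0.925 - (-1)·0.000) / (7) = -0.437;  γ ← (1−ω)·0.000 + ω·-0.437 = -0.258
  δ: GS value = (-5 - (1)·-0.545 - (-3)·0.925 - (2)·-0.258) / (7) = -0.166;  δ ← (1−ω)·0.000 + ω·-0.166 = -0.098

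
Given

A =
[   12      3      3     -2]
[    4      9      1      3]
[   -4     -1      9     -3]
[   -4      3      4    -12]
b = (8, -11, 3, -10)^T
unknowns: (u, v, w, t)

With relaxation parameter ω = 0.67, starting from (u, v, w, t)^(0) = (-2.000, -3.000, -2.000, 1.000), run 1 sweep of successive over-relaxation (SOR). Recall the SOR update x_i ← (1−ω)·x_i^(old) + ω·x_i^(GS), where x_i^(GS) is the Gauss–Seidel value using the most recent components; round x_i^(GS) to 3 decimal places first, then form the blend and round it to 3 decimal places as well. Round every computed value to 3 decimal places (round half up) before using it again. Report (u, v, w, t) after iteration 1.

Iteration 1:
  u: GS value = (8 - (3)·-3.000 - (3)·-2.000 - (-2)·1.000) / (12) = 2.083;  u ← (1−ω)·-2.000 + ω·2.083 = 0.736
  v: GS value = (-11 - (4)·0.736 - (1)·-2.000 - (3)·1.000) / (9) = -1.660;  v ← (1−ω)·-3.000 + ω·-1.660 = -2.102
  w: GS value = (3 - (-4)·0.736 - (-1)·-2.102 - (-3)·1.000) / (9) = 0.760;  w ← (1−ω)·-2.000 + ω·0.760 = -0.151
  t: GS value = (-10 - (-4)·0.736 - (3)·-2.102 - (4)·-0.151) / (-12) = 0.012;  t ← (1−ω)·1.000 + ω·0.012 = 0.338

(0.736, -2.102, -0.151, 0.338)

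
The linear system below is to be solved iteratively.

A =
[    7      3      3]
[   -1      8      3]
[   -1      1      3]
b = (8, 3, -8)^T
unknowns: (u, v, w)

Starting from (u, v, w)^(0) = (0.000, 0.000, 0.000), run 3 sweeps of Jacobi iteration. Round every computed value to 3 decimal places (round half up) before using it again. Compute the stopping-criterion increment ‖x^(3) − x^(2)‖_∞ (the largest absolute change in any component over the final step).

Iteration 1:
  u = (8 - (3)·0.000 - (3)·0.000) / (7) = 1.143
  v = (3 - (-1)·0.000 - (3)·0.000) / (8) = 0.375
  w = (-8 - (-1)·0.000 - (1)·0.000) / (3) = -2.667
Iteration 2:
  u = (8 - (3)·0.375 - (3)·-2.667) / (7) = 2.125
  v = (3 - (-1)·1.143 - (3)·-2.667) / (8) = 1.518
  w = (-8 - (-1)·1.143 - (1)·0.375) / (3) = -2.411
Iteration 3:
  u = (8 - (3)·1.518 - (3)·-2.411) / (7) = 1.526
  v = (3 - (-1)·2.125 - (3)·-2.411) / (8) = 1.545
  w = (-8 - (-1)·2.125 - (1)·1.518) / (3) = -2.464
Change: (-0.599, 0.027, -0.053) → max |·| = 0.599

0.599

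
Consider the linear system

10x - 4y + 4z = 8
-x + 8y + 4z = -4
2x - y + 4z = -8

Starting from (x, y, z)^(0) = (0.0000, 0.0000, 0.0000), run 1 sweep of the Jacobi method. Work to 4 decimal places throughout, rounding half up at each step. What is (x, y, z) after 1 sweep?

(0.8000, -0.5000, -2.0000)

Iteration 1:
  x = (8 - (-4)·0.0000 - (4)·0.0000) / (10) = 0.8000
  y = (-4 - (-1)·0.0000 - (4)·0.0000) / (8) = -0.5000
  z = (-8 - (2)·0.0000 - (-1)·0.0000) / (4) = -2.0000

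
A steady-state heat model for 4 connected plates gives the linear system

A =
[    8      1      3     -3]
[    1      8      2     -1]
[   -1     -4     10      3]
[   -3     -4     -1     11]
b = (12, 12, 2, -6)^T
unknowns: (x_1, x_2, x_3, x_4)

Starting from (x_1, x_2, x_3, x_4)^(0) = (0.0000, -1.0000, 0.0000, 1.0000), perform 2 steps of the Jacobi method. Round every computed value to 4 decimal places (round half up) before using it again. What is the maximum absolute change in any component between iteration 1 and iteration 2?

1.8227

Iteration 1:
  x_1 = (12 - (1)·-1.0000 - (3)·0.0000 - (-3)·1.0000) / (8) = 2.0000
  x_2 = (12 - (1)·0.0000 - (2)·0.0000 - (-1)·1.0000) / (8) = 1.6250
  x_3 = (2 - (-1)·0.0000 - (-4)·-1.0000 - (3)·1.0000) / (10) = -0.5000
  x_4 = (-6 - (-3)·0.0000 - (-4)·-1.0000 - (-1)·0.0000) / (11) = -0.9091
Iteration 2:
  x_1 = (12 - (1)·1.6250 - (3)·-0.5000 - (-3)·-0.9091) / (8) = 1.1435
  x_2 = (12 - (1)·2.0000 - (2)·-0.5000 - (-1)·-0.9091) / (8) = 1.2614
  x_3 = (2 - (-1)·2.0000 - (-4)·1.6250 - (3)·-0.9091) / (10) = 1.3227
  x_4 = (-6 - (-3)·2.0000 - (-4)·1.6250 - (-1)·-0.5000) / (11) = 0.5455
Change: (-0.8565, -0.3636, 1.8227, 1.4546) → max |·| = 1.8227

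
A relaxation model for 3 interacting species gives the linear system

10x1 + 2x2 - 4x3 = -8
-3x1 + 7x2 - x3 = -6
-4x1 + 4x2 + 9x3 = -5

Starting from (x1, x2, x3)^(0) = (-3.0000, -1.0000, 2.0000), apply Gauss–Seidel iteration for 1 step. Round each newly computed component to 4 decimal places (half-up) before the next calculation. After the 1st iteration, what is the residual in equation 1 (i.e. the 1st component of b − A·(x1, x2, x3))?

-10.0318

Iteration 1:
  x1 = (-8 - (2)·-1.0000 - (-4)·2.0000) / (10) = 0.2000
  x2 = (-6 - (-3)·0.2000 - (-1)·2.0000) / (7) = -0.4857
  x3 = (-5 - (-4)·0.2000 - (4)·-0.4857) / (9) = -0.2508
Residual b − A·x = (-10.0318, -2.2509, 0.0000)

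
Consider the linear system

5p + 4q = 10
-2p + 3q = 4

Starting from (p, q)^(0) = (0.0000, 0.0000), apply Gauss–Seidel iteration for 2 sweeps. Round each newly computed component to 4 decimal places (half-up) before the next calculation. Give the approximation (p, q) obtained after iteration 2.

(-0.1334, 1.2444)

Iteration 1:
  p = (10 - (4)·0.0000) / (5) = 2.0000
  q = (4 - (-2)·2.0000) / (3) = 2.6667
Iteration 2:
  p = (10 - (4)·2.6667) / (5) = -0.1334
  q = (4 - (-2)·-0.1334) / (3) = 1.2444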